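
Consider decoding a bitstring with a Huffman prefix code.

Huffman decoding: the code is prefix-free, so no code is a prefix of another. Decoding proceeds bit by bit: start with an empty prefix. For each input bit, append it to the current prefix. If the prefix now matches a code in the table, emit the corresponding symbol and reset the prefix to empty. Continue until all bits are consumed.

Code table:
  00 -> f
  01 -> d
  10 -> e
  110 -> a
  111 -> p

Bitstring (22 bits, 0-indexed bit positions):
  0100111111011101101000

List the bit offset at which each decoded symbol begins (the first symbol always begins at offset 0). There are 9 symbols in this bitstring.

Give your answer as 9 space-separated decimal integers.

Answer: 0 2 4 7 10 12 15 18 20

Derivation:
Bit 0: prefix='0' (no match yet)
Bit 1: prefix='01' -> emit 'd', reset
Bit 2: prefix='0' (no match yet)
Bit 3: prefix='00' -> emit 'f', reset
Bit 4: prefix='1' (no match yet)
Bit 5: prefix='11' (no match yet)
Bit 6: prefix='111' -> emit 'p', reset
Bit 7: prefix='1' (no match yet)
Bit 8: prefix='11' (no match yet)
Bit 9: prefix='111' -> emit 'p', reset
Bit 10: prefix='0' (no match yet)
Bit 11: prefix='01' -> emit 'd', reset
Bit 12: prefix='1' (no match yet)
Bit 13: prefix='11' (no match yet)
Bit 14: prefix='110' -> emit 'a', reset
Bit 15: prefix='1' (no match yet)
Bit 16: prefix='11' (no match yet)
Bit 17: prefix='110' -> emit 'a', reset
Bit 18: prefix='1' (no match yet)
Bit 19: prefix='10' -> emit 'e', reset
Bit 20: prefix='0' (no match yet)
Bit 21: prefix='00' -> emit 'f', reset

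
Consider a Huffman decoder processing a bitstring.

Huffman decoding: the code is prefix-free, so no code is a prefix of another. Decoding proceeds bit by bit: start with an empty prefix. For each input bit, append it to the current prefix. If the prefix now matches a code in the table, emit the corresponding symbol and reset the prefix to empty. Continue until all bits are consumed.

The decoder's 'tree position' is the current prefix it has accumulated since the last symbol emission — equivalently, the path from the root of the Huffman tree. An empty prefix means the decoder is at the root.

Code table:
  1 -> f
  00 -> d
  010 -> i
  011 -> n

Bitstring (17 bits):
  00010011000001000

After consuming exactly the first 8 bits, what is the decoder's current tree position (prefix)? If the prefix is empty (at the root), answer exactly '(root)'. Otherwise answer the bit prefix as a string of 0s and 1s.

Answer: (root)

Derivation:
Bit 0: prefix='0' (no match yet)
Bit 1: prefix='00' -> emit 'd', reset
Bit 2: prefix='0' (no match yet)
Bit 3: prefix='01' (no match yet)
Bit 4: prefix='010' -> emit 'i', reset
Bit 5: prefix='0' (no match yet)
Bit 6: prefix='01' (no match yet)
Bit 7: prefix='011' -> emit 'n', reset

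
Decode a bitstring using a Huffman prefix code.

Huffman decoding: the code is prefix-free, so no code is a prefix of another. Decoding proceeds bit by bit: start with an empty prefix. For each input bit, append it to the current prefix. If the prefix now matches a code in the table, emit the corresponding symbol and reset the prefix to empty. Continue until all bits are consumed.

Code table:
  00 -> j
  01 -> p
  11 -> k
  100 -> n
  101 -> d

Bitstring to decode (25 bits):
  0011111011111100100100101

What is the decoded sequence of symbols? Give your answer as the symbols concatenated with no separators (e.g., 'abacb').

Answer: jkkdkknnnd

Derivation:
Bit 0: prefix='0' (no match yet)
Bit 1: prefix='00' -> emit 'j', reset
Bit 2: prefix='1' (no match yet)
Bit 3: prefix='11' -> emit 'k', reset
Bit 4: prefix='1' (no match yet)
Bit 5: prefix='11' -> emit 'k', reset
Bit 6: prefix='1' (no match yet)
Bit 7: prefix='10' (no match yet)
Bit 8: prefix='101' -> emit 'd', reset
Bit 9: prefix='1' (no match yet)
Bit 10: prefix='11' -> emit 'k', reset
Bit 11: prefix='1' (no match yet)
Bit 12: prefix='11' -> emit 'k', reset
Bit 13: prefix='1' (no match yet)
Bit 14: prefix='10' (no match yet)
Bit 15: prefix='100' -> emit 'n', reset
Bit 16: prefix='1' (no match yet)
Bit 17: prefix='10' (no match yet)
Bit 18: prefix='100' -> emit 'n', reset
Bit 19: prefix='1' (no match yet)
Bit 20: prefix='10' (no match yet)
Bit 21: prefix='100' -> emit 'n', reset
Bit 22: prefix='1' (no match yet)
Bit 23: prefix='10' (no match yet)
Bit 24: prefix='101' -> emit 'd', reset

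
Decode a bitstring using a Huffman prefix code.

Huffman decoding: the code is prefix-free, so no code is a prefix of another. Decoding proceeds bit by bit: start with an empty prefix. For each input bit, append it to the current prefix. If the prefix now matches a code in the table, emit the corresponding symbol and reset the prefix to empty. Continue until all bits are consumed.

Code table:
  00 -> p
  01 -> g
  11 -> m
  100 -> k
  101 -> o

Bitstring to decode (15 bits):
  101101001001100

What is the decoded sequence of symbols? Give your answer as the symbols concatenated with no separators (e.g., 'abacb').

Answer: oopkmp

Derivation:
Bit 0: prefix='1' (no match yet)
Bit 1: prefix='10' (no match yet)
Bit 2: prefix='101' -> emit 'o', reset
Bit 3: prefix='1' (no match yet)
Bit 4: prefix='10' (no match yet)
Bit 5: prefix='101' -> emit 'o', reset
Bit 6: prefix='0' (no match yet)
Bit 7: prefix='00' -> emit 'p', reset
Bit 8: prefix='1' (no match yet)
Bit 9: prefix='10' (no match yet)
Bit 10: prefix='100' -> emit 'k', reset
Bit 11: prefix='1' (no match yet)
Bit 12: prefix='11' -> emit 'm', reset
Bit 13: prefix='0' (no match yet)
Bit 14: prefix='00' -> emit 'p', reset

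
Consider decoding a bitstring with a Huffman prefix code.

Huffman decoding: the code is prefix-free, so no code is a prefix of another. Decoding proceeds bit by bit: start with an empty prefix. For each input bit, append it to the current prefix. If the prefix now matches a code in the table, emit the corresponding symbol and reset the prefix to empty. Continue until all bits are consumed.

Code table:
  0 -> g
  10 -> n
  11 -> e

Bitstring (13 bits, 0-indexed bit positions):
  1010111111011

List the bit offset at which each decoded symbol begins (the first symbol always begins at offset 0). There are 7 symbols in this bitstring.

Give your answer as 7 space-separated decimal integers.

Bit 0: prefix='1' (no match yet)
Bit 1: prefix='10' -> emit 'n', reset
Bit 2: prefix='1' (no match yet)
Bit 3: prefix='10' -> emit 'n', reset
Bit 4: prefix='1' (no match yet)
Bit 5: prefix='11' -> emit 'e', reset
Bit 6: prefix='1' (no match yet)
Bit 7: prefix='11' -> emit 'e', reset
Bit 8: prefix='1' (no match yet)
Bit 9: prefix='11' -> emit 'e', reset
Bit 10: prefix='0' -> emit 'g', reset
Bit 11: prefix='1' (no match yet)
Bit 12: prefix='11' -> emit 'e', reset

Answer: 0 2 4 6 8 10 11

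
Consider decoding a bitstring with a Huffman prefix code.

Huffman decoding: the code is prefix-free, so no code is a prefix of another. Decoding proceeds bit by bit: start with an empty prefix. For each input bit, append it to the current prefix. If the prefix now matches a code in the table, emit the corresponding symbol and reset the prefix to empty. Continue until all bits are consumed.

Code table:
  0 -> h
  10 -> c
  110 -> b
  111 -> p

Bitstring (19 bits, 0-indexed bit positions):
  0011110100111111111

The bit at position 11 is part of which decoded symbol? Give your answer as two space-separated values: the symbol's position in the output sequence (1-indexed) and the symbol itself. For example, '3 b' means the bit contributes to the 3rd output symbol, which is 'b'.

Bit 0: prefix='0' -> emit 'h', reset
Bit 1: prefix='0' -> emit 'h', reset
Bit 2: prefix='1' (no match yet)
Bit 3: prefix='11' (no match yet)
Bit 4: prefix='111' -> emit 'p', reset
Bit 5: prefix='1' (no match yet)
Bit 6: prefix='10' -> emit 'c', reset
Bit 7: prefix='1' (no match yet)
Bit 8: prefix='10' -> emit 'c', reset
Bit 9: prefix='0' -> emit 'h', reset
Bit 10: prefix='1' (no match yet)
Bit 11: prefix='11' (no match yet)
Bit 12: prefix='111' -> emit 'p', reset
Bit 13: prefix='1' (no match yet)
Bit 14: prefix='11' (no match yet)
Bit 15: prefix='111' -> emit 'p', reset

Answer: 7 p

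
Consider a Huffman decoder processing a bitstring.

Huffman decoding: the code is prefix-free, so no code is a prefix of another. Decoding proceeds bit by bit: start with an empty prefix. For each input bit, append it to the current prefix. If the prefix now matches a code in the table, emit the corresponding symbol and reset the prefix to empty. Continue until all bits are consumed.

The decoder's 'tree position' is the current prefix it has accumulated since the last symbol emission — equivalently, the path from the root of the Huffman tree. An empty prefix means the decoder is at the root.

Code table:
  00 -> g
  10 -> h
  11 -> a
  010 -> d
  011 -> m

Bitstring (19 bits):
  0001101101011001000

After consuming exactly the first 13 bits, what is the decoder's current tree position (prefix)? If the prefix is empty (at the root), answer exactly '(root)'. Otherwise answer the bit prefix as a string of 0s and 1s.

Answer: (root)

Derivation:
Bit 0: prefix='0' (no match yet)
Bit 1: prefix='00' -> emit 'g', reset
Bit 2: prefix='0' (no match yet)
Bit 3: prefix='01' (no match yet)
Bit 4: prefix='011' -> emit 'm', reset
Bit 5: prefix='0' (no match yet)
Bit 6: prefix='01' (no match yet)
Bit 7: prefix='011' -> emit 'm', reset
Bit 8: prefix='0' (no match yet)
Bit 9: prefix='01' (no match yet)
Bit 10: prefix='010' -> emit 'd', reset
Bit 11: prefix='1' (no match yet)
Bit 12: prefix='11' -> emit 'a', reset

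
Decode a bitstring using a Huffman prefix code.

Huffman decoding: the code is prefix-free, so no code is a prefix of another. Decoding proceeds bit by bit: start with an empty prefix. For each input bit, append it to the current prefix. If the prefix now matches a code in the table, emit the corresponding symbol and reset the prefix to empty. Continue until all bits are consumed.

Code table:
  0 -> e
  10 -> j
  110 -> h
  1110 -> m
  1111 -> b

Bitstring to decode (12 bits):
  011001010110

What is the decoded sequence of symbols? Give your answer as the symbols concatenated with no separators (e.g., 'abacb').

Answer: ehejjh

Derivation:
Bit 0: prefix='0' -> emit 'e', reset
Bit 1: prefix='1' (no match yet)
Bit 2: prefix='11' (no match yet)
Bit 3: prefix='110' -> emit 'h', reset
Bit 4: prefix='0' -> emit 'e', reset
Bit 5: prefix='1' (no match yet)
Bit 6: prefix='10' -> emit 'j', reset
Bit 7: prefix='1' (no match yet)
Bit 8: prefix='10' -> emit 'j', reset
Bit 9: prefix='1' (no match yet)
Bit 10: prefix='11' (no match yet)
Bit 11: prefix='110' -> emit 'h', reset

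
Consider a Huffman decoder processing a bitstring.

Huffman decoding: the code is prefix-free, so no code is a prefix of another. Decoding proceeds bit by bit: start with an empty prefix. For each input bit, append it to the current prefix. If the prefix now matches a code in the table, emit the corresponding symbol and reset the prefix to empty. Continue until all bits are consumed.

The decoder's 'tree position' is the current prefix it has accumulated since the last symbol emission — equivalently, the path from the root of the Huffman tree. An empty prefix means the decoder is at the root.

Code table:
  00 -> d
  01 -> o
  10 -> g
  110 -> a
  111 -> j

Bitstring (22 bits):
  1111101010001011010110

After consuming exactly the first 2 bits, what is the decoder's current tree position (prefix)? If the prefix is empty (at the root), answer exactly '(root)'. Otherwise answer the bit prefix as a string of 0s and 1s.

Answer: 11

Derivation:
Bit 0: prefix='1' (no match yet)
Bit 1: prefix='11' (no match yet)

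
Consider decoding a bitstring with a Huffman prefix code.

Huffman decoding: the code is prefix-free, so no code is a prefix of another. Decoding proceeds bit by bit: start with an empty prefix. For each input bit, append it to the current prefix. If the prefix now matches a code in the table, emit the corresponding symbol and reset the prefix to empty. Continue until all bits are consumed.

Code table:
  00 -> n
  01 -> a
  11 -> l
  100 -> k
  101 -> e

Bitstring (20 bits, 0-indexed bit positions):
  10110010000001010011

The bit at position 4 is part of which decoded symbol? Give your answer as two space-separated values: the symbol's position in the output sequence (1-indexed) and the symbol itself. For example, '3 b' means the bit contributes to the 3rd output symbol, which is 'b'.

Bit 0: prefix='1' (no match yet)
Bit 1: prefix='10' (no match yet)
Bit 2: prefix='101' -> emit 'e', reset
Bit 3: prefix='1' (no match yet)
Bit 4: prefix='10' (no match yet)
Bit 5: prefix='100' -> emit 'k', reset
Bit 6: prefix='1' (no match yet)
Bit 7: prefix='10' (no match yet)
Bit 8: prefix='100' -> emit 'k', reset

Answer: 2 k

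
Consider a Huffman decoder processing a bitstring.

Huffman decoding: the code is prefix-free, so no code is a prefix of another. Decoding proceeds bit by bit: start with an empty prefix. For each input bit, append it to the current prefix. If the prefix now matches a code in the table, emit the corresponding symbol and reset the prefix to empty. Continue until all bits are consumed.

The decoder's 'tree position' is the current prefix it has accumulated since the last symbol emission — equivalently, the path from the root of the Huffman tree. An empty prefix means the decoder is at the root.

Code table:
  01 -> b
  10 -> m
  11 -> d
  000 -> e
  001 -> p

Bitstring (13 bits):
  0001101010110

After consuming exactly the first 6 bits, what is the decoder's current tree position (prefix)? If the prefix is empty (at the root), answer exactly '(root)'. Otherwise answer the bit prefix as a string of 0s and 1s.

Bit 0: prefix='0' (no match yet)
Bit 1: prefix='00' (no match yet)
Bit 2: prefix='000' -> emit 'e', reset
Bit 3: prefix='1' (no match yet)
Bit 4: prefix='11' -> emit 'd', reset
Bit 5: prefix='0' (no match yet)

Answer: 0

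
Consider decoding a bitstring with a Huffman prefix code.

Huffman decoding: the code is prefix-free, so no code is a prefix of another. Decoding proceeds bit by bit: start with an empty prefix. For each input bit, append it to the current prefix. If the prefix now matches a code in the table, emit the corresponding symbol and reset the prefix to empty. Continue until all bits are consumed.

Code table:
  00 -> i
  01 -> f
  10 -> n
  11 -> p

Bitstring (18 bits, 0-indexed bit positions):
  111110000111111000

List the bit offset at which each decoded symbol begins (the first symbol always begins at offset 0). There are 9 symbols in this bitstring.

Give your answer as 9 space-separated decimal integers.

Bit 0: prefix='1' (no match yet)
Bit 1: prefix='11' -> emit 'p', reset
Bit 2: prefix='1' (no match yet)
Bit 3: prefix='11' -> emit 'p', reset
Bit 4: prefix='1' (no match yet)
Bit 5: prefix='10' -> emit 'n', reset
Bit 6: prefix='0' (no match yet)
Bit 7: prefix='00' -> emit 'i', reset
Bit 8: prefix='0' (no match yet)
Bit 9: prefix='01' -> emit 'f', reset
Bit 10: prefix='1' (no match yet)
Bit 11: prefix='11' -> emit 'p', reset
Bit 12: prefix='1' (no match yet)
Bit 13: prefix='11' -> emit 'p', reset
Bit 14: prefix='1' (no match yet)
Bit 15: prefix='10' -> emit 'n', reset
Bit 16: prefix='0' (no match yet)
Bit 17: prefix='00' -> emit 'i', reset

Answer: 0 2 4 6 8 10 12 14 16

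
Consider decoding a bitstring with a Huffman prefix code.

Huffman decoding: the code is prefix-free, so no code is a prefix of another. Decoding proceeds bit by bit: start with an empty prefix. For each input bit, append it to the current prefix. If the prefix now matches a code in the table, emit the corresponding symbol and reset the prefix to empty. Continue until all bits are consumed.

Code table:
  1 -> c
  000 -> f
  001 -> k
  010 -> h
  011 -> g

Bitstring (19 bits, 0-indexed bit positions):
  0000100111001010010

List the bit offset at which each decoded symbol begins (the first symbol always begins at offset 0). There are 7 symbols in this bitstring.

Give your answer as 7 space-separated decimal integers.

Answer: 0 3 6 9 10 13 16

Derivation:
Bit 0: prefix='0' (no match yet)
Bit 1: prefix='00' (no match yet)
Bit 2: prefix='000' -> emit 'f', reset
Bit 3: prefix='0' (no match yet)
Bit 4: prefix='01' (no match yet)
Bit 5: prefix='010' -> emit 'h', reset
Bit 6: prefix='0' (no match yet)
Bit 7: prefix='01' (no match yet)
Bit 8: prefix='011' -> emit 'g', reset
Bit 9: prefix='1' -> emit 'c', reset
Bit 10: prefix='0' (no match yet)
Bit 11: prefix='00' (no match yet)
Bit 12: prefix='001' -> emit 'k', reset
Bit 13: prefix='0' (no match yet)
Bit 14: prefix='01' (no match yet)
Bit 15: prefix='010' -> emit 'h', reset
Bit 16: prefix='0' (no match yet)
Bit 17: prefix='01' (no match yet)
Bit 18: prefix='010' -> emit 'h', reset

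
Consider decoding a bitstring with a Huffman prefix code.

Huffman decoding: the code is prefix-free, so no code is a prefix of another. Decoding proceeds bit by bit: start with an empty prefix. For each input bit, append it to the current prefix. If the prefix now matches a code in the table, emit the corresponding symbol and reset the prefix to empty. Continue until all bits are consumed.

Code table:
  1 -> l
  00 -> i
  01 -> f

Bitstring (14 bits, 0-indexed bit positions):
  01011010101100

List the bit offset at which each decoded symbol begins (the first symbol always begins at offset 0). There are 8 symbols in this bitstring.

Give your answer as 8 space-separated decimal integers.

Answer: 0 2 4 5 7 9 11 12

Derivation:
Bit 0: prefix='0' (no match yet)
Bit 1: prefix='01' -> emit 'f', reset
Bit 2: prefix='0' (no match yet)
Bit 3: prefix='01' -> emit 'f', reset
Bit 4: prefix='1' -> emit 'l', reset
Bit 5: prefix='0' (no match yet)
Bit 6: prefix='01' -> emit 'f', reset
Bit 7: prefix='0' (no match yet)
Bit 8: prefix='01' -> emit 'f', reset
Bit 9: prefix='0' (no match yet)
Bit 10: prefix='01' -> emit 'f', reset
Bit 11: prefix='1' -> emit 'l', reset
Bit 12: prefix='0' (no match yet)
Bit 13: prefix='00' -> emit 'i', reset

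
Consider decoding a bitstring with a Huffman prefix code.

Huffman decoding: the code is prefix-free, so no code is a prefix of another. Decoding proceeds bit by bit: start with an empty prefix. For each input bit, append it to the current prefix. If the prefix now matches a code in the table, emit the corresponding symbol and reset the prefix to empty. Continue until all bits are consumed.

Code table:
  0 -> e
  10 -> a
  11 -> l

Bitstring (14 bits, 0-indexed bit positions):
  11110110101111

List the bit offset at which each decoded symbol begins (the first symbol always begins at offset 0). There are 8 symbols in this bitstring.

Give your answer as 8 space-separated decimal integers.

Bit 0: prefix='1' (no match yet)
Bit 1: prefix='11' -> emit 'l', reset
Bit 2: prefix='1' (no match yet)
Bit 3: prefix='11' -> emit 'l', reset
Bit 4: prefix='0' -> emit 'e', reset
Bit 5: prefix='1' (no match yet)
Bit 6: prefix='11' -> emit 'l', reset
Bit 7: prefix='0' -> emit 'e', reset
Bit 8: prefix='1' (no match yet)
Bit 9: prefix='10' -> emit 'a', reset
Bit 10: prefix='1' (no match yet)
Bit 11: prefix='11' -> emit 'l', reset
Bit 12: prefix='1' (no match yet)
Bit 13: prefix='11' -> emit 'l', reset

Answer: 0 2 4 5 7 8 10 12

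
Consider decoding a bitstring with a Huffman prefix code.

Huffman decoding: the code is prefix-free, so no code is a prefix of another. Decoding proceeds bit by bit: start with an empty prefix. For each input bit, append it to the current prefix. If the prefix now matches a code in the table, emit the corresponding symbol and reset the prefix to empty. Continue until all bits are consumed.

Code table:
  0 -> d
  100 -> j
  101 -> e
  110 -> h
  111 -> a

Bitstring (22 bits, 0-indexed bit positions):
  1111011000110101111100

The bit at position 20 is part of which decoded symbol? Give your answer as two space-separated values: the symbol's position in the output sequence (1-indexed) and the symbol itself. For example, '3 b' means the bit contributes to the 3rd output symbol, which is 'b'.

Answer: 8 j

Derivation:
Bit 0: prefix='1' (no match yet)
Bit 1: prefix='11' (no match yet)
Bit 2: prefix='111' -> emit 'a', reset
Bit 3: prefix='1' (no match yet)
Bit 4: prefix='10' (no match yet)
Bit 5: prefix='101' -> emit 'e', reset
Bit 6: prefix='1' (no match yet)
Bit 7: prefix='10' (no match yet)
Bit 8: prefix='100' -> emit 'j', reset
Bit 9: prefix='0' -> emit 'd', reset
Bit 10: prefix='1' (no match yet)
Bit 11: prefix='11' (no match yet)
Bit 12: prefix='110' -> emit 'h', reset
Bit 13: prefix='1' (no match yet)
Bit 14: prefix='10' (no match yet)
Bit 15: prefix='101' -> emit 'e', reset
Bit 16: prefix='1' (no match yet)
Bit 17: prefix='11' (no match yet)
Bit 18: prefix='111' -> emit 'a', reset
Bit 19: prefix='1' (no match yet)
Bit 20: prefix='10' (no match yet)
Bit 21: prefix='100' -> emit 'j', reset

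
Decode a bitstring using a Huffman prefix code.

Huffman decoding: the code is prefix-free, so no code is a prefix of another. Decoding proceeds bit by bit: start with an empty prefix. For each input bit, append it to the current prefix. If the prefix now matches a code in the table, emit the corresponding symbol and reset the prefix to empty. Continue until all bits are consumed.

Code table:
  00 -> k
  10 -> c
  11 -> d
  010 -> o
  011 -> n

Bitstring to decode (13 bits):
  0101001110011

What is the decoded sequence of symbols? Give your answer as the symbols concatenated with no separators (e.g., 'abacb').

Bit 0: prefix='0' (no match yet)
Bit 1: prefix='01' (no match yet)
Bit 2: prefix='010' -> emit 'o', reset
Bit 3: prefix='1' (no match yet)
Bit 4: prefix='10' -> emit 'c', reset
Bit 5: prefix='0' (no match yet)
Bit 6: prefix='01' (no match yet)
Bit 7: prefix='011' -> emit 'n', reset
Bit 8: prefix='1' (no match yet)
Bit 9: prefix='10' -> emit 'c', reset
Bit 10: prefix='0' (no match yet)
Bit 11: prefix='01' (no match yet)
Bit 12: prefix='011' -> emit 'n', reset

Answer: ocncn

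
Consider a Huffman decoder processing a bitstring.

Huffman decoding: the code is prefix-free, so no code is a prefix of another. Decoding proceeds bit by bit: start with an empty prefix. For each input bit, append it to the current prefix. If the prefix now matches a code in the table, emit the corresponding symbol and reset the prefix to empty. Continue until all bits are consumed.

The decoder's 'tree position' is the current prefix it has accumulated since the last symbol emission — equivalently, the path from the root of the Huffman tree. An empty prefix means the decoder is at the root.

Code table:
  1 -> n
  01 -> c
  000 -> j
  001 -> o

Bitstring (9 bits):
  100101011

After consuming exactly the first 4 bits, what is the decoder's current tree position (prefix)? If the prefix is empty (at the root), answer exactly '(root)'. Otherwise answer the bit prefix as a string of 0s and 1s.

Bit 0: prefix='1' -> emit 'n', reset
Bit 1: prefix='0' (no match yet)
Bit 2: prefix='00' (no match yet)
Bit 3: prefix='001' -> emit 'o', reset

Answer: (root)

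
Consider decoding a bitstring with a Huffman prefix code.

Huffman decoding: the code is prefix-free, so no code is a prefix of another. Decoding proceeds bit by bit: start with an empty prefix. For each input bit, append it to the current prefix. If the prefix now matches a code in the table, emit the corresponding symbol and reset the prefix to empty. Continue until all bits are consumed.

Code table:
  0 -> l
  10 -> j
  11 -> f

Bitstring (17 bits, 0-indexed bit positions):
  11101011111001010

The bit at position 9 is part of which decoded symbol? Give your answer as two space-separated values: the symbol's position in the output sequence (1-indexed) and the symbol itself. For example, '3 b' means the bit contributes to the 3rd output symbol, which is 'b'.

Answer: 5 f

Derivation:
Bit 0: prefix='1' (no match yet)
Bit 1: prefix='11' -> emit 'f', reset
Bit 2: prefix='1' (no match yet)
Bit 3: prefix='10' -> emit 'j', reset
Bit 4: prefix='1' (no match yet)
Bit 5: prefix='10' -> emit 'j', reset
Bit 6: prefix='1' (no match yet)
Bit 7: prefix='11' -> emit 'f', reset
Bit 8: prefix='1' (no match yet)
Bit 9: prefix='11' -> emit 'f', reset
Bit 10: prefix='1' (no match yet)
Bit 11: prefix='10' -> emit 'j', reset
Bit 12: prefix='0' -> emit 'l', reset
Bit 13: prefix='1' (no match yet)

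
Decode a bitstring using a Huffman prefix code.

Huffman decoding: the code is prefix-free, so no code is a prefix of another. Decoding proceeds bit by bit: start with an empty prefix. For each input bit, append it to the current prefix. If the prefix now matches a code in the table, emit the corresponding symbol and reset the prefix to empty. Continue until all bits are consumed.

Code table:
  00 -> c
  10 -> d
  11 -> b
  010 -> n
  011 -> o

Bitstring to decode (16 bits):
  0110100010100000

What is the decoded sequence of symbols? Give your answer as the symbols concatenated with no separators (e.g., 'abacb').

Answer: oncddcc

Derivation:
Bit 0: prefix='0' (no match yet)
Bit 1: prefix='01' (no match yet)
Bit 2: prefix='011' -> emit 'o', reset
Bit 3: prefix='0' (no match yet)
Bit 4: prefix='01' (no match yet)
Bit 5: prefix='010' -> emit 'n', reset
Bit 6: prefix='0' (no match yet)
Bit 7: prefix='00' -> emit 'c', reset
Bit 8: prefix='1' (no match yet)
Bit 9: prefix='10' -> emit 'd', reset
Bit 10: prefix='1' (no match yet)
Bit 11: prefix='10' -> emit 'd', reset
Bit 12: prefix='0' (no match yet)
Bit 13: prefix='00' -> emit 'c', reset
Bit 14: prefix='0' (no match yet)
Bit 15: prefix='00' -> emit 'c', reset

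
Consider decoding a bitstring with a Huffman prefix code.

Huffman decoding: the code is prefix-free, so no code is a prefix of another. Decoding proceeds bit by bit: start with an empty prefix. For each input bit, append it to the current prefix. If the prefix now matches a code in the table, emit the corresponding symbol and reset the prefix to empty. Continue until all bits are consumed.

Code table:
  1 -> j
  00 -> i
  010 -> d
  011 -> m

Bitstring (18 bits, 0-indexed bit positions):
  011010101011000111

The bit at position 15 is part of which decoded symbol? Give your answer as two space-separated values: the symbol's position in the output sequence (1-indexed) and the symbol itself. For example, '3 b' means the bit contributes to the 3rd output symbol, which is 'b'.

Bit 0: prefix='0' (no match yet)
Bit 1: prefix='01' (no match yet)
Bit 2: prefix='011' -> emit 'm', reset
Bit 3: prefix='0' (no match yet)
Bit 4: prefix='01' (no match yet)
Bit 5: prefix='010' -> emit 'd', reset
Bit 6: prefix='1' -> emit 'j', reset
Bit 7: prefix='0' (no match yet)
Bit 8: prefix='01' (no match yet)
Bit 9: prefix='010' -> emit 'd', reset
Bit 10: prefix='1' -> emit 'j', reset
Bit 11: prefix='1' -> emit 'j', reset
Bit 12: prefix='0' (no match yet)
Bit 13: prefix='00' -> emit 'i', reset
Bit 14: prefix='0' (no match yet)
Bit 15: prefix='01' (no match yet)
Bit 16: prefix='011' -> emit 'm', reset
Bit 17: prefix='1' -> emit 'j', reset

Answer: 8 m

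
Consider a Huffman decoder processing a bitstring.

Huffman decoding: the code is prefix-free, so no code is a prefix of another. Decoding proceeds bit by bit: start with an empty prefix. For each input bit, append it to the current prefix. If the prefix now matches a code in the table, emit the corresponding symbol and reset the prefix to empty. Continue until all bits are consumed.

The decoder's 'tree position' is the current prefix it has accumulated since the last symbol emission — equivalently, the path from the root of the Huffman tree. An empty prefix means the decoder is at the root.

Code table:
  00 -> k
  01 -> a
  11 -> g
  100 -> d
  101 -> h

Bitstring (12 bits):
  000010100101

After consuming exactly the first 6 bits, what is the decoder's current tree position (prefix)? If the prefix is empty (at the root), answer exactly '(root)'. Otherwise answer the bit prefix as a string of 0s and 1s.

Bit 0: prefix='0' (no match yet)
Bit 1: prefix='00' -> emit 'k', reset
Bit 2: prefix='0' (no match yet)
Bit 3: prefix='00' -> emit 'k', reset
Bit 4: prefix='1' (no match yet)
Bit 5: prefix='10' (no match yet)

Answer: 10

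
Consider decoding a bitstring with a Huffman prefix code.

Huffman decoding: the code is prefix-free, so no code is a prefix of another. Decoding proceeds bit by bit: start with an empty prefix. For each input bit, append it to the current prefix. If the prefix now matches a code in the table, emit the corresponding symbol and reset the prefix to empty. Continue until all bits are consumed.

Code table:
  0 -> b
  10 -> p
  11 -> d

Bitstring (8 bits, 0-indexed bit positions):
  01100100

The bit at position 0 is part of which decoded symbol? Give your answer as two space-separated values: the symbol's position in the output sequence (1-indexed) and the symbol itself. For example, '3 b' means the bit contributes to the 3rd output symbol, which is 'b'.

Bit 0: prefix='0' -> emit 'b', reset
Bit 1: prefix='1' (no match yet)
Bit 2: prefix='11' -> emit 'd', reset
Bit 3: prefix='0' -> emit 'b', reset
Bit 4: prefix='0' -> emit 'b', reset

Answer: 1 b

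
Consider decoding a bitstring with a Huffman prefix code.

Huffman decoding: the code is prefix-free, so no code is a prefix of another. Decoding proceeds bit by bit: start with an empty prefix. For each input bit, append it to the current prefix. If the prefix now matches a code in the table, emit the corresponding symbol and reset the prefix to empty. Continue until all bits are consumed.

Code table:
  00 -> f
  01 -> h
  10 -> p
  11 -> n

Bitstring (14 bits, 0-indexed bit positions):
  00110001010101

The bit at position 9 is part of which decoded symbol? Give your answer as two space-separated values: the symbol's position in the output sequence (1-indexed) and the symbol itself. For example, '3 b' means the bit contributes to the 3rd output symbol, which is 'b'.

Answer: 5 h

Derivation:
Bit 0: prefix='0' (no match yet)
Bit 1: prefix='00' -> emit 'f', reset
Bit 2: prefix='1' (no match yet)
Bit 3: prefix='11' -> emit 'n', reset
Bit 4: prefix='0' (no match yet)
Bit 5: prefix='00' -> emit 'f', reset
Bit 6: prefix='0' (no match yet)
Bit 7: prefix='01' -> emit 'h', reset
Bit 8: prefix='0' (no match yet)
Bit 9: prefix='01' -> emit 'h', reset
Bit 10: prefix='0' (no match yet)
Bit 11: prefix='01' -> emit 'h', reset
Bit 12: prefix='0' (no match yet)
Bit 13: prefix='01' -> emit 'h', reset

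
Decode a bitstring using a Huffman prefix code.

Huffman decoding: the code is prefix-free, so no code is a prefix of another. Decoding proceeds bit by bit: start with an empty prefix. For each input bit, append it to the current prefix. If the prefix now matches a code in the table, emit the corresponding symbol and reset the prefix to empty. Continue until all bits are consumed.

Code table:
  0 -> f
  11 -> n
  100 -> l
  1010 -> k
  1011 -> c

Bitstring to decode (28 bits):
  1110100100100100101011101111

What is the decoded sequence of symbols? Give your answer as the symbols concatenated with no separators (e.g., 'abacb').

Answer: nkflllkncn

Derivation:
Bit 0: prefix='1' (no match yet)
Bit 1: prefix='11' -> emit 'n', reset
Bit 2: prefix='1' (no match yet)
Bit 3: prefix='10' (no match yet)
Bit 4: prefix='101' (no match yet)
Bit 5: prefix='1010' -> emit 'k', reset
Bit 6: prefix='0' -> emit 'f', reset
Bit 7: prefix='1' (no match yet)
Bit 8: prefix='10' (no match yet)
Bit 9: prefix='100' -> emit 'l', reset
Bit 10: prefix='1' (no match yet)
Bit 11: prefix='10' (no match yet)
Bit 12: prefix='100' -> emit 'l', reset
Bit 13: prefix='1' (no match yet)
Bit 14: prefix='10' (no match yet)
Bit 15: prefix='100' -> emit 'l', reset
Bit 16: prefix='1' (no match yet)
Bit 17: prefix='10' (no match yet)
Bit 18: prefix='101' (no match yet)
Bit 19: prefix='1010' -> emit 'k', reset
Bit 20: prefix='1' (no match yet)
Bit 21: prefix='11' -> emit 'n', reset
Bit 22: prefix='1' (no match yet)
Bit 23: prefix='10' (no match yet)
Bit 24: prefix='101' (no match yet)
Bit 25: prefix='1011' -> emit 'c', reset
Bit 26: prefix='1' (no match yet)
Bit 27: prefix='11' -> emit 'n', reset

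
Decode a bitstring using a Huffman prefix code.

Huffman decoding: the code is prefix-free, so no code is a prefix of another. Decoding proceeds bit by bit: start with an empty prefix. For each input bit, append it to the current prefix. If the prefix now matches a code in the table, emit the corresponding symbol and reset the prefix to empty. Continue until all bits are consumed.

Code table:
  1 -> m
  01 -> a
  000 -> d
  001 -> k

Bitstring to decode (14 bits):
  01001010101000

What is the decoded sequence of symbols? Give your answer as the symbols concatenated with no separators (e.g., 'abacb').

Bit 0: prefix='0' (no match yet)
Bit 1: prefix='01' -> emit 'a', reset
Bit 2: prefix='0' (no match yet)
Bit 3: prefix='00' (no match yet)
Bit 4: prefix='001' -> emit 'k', reset
Bit 5: prefix='0' (no match yet)
Bit 6: prefix='01' -> emit 'a', reset
Bit 7: prefix='0' (no match yet)
Bit 8: prefix='01' -> emit 'a', reset
Bit 9: prefix='0' (no match yet)
Bit 10: prefix='01' -> emit 'a', reset
Bit 11: prefix='0' (no match yet)
Bit 12: prefix='00' (no match yet)
Bit 13: prefix='000' -> emit 'd', reset

Answer: akaaad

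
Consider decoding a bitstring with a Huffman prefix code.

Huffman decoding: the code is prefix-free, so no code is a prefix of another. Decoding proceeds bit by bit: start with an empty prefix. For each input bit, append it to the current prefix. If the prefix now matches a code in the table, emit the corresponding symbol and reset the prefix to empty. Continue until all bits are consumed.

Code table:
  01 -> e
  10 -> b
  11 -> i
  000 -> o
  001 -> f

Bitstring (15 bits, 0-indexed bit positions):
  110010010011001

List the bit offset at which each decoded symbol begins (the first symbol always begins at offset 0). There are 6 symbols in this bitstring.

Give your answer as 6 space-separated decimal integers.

Answer: 0 2 5 8 11 13

Derivation:
Bit 0: prefix='1' (no match yet)
Bit 1: prefix='11' -> emit 'i', reset
Bit 2: prefix='0' (no match yet)
Bit 3: prefix='00' (no match yet)
Bit 4: prefix='001' -> emit 'f', reset
Bit 5: prefix='0' (no match yet)
Bit 6: prefix='00' (no match yet)
Bit 7: prefix='001' -> emit 'f', reset
Bit 8: prefix='0' (no match yet)
Bit 9: prefix='00' (no match yet)
Bit 10: prefix='001' -> emit 'f', reset
Bit 11: prefix='1' (no match yet)
Bit 12: prefix='10' -> emit 'b', reset
Bit 13: prefix='0' (no match yet)
Bit 14: prefix='01' -> emit 'e', reset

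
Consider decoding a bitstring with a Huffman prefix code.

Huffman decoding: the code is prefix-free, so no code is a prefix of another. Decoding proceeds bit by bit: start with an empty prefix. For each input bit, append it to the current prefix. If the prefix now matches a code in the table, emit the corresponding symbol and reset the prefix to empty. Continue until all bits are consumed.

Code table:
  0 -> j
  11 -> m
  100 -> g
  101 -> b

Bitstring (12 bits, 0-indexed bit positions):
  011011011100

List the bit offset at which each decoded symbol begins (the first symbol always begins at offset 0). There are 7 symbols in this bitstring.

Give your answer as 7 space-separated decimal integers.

Answer: 0 1 3 4 6 7 9

Derivation:
Bit 0: prefix='0' -> emit 'j', reset
Bit 1: prefix='1' (no match yet)
Bit 2: prefix='11' -> emit 'm', reset
Bit 3: prefix='0' -> emit 'j', reset
Bit 4: prefix='1' (no match yet)
Bit 5: prefix='11' -> emit 'm', reset
Bit 6: prefix='0' -> emit 'j', reset
Bit 7: prefix='1' (no match yet)
Bit 8: prefix='11' -> emit 'm', reset
Bit 9: prefix='1' (no match yet)
Bit 10: prefix='10' (no match yet)
Bit 11: prefix='100' -> emit 'g', reset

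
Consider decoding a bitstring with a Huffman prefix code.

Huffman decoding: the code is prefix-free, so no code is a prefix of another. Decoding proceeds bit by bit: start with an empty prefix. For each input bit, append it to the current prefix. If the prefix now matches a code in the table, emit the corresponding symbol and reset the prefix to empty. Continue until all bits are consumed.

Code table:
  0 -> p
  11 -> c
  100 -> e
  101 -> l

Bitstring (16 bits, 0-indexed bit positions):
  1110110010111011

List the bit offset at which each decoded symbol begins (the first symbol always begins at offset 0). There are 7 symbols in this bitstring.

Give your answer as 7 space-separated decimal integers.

Bit 0: prefix='1' (no match yet)
Bit 1: prefix='11' -> emit 'c', reset
Bit 2: prefix='1' (no match yet)
Bit 3: prefix='10' (no match yet)
Bit 4: prefix='101' -> emit 'l', reset
Bit 5: prefix='1' (no match yet)
Bit 6: prefix='10' (no match yet)
Bit 7: prefix='100' -> emit 'e', reset
Bit 8: prefix='1' (no match yet)
Bit 9: prefix='10' (no match yet)
Bit 10: prefix='101' -> emit 'l', reset
Bit 11: prefix='1' (no match yet)
Bit 12: prefix='11' -> emit 'c', reset
Bit 13: prefix='0' -> emit 'p', reset
Bit 14: prefix='1' (no match yet)
Bit 15: prefix='11' -> emit 'c', reset

Answer: 0 2 5 8 11 13 14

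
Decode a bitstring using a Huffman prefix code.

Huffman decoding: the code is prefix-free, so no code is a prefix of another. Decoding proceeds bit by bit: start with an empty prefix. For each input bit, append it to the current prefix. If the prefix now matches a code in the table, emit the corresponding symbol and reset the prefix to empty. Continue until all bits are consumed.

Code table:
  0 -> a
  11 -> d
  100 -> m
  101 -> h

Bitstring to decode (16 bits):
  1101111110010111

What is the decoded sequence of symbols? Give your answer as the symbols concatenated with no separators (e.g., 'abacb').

Answer: dadddaahd

Derivation:
Bit 0: prefix='1' (no match yet)
Bit 1: prefix='11' -> emit 'd', reset
Bit 2: prefix='0' -> emit 'a', reset
Bit 3: prefix='1' (no match yet)
Bit 4: prefix='11' -> emit 'd', reset
Bit 5: prefix='1' (no match yet)
Bit 6: prefix='11' -> emit 'd', reset
Bit 7: prefix='1' (no match yet)
Bit 8: prefix='11' -> emit 'd', reset
Bit 9: prefix='0' -> emit 'a', reset
Bit 10: prefix='0' -> emit 'a', reset
Bit 11: prefix='1' (no match yet)
Bit 12: prefix='10' (no match yet)
Bit 13: prefix='101' -> emit 'h', reset
Bit 14: prefix='1' (no match yet)
Bit 15: prefix='11' -> emit 'd', reset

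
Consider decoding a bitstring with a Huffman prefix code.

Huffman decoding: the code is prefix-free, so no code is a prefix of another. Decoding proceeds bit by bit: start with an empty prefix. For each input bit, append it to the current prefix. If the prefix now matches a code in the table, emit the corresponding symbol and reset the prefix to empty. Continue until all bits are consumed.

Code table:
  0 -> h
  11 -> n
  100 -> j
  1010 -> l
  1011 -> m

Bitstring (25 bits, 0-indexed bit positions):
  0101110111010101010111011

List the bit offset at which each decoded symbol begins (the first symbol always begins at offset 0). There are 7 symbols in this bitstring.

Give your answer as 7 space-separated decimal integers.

Bit 0: prefix='0' -> emit 'h', reset
Bit 1: prefix='1' (no match yet)
Bit 2: prefix='10' (no match yet)
Bit 3: prefix='101' (no match yet)
Bit 4: prefix='1011' -> emit 'm', reset
Bit 5: prefix='1' (no match yet)
Bit 6: prefix='10' (no match yet)
Bit 7: prefix='101' (no match yet)
Bit 8: prefix='1011' -> emit 'm', reset
Bit 9: prefix='1' (no match yet)
Bit 10: prefix='10' (no match yet)
Bit 11: prefix='101' (no match yet)
Bit 12: prefix='1010' -> emit 'l', reset
Bit 13: prefix='1' (no match yet)
Bit 14: prefix='10' (no match yet)
Bit 15: prefix='101' (no match yet)
Bit 16: prefix='1010' -> emit 'l', reset
Bit 17: prefix='1' (no match yet)
Bit 18: prefix='10' (no match yet)
Bit 19: prefix='101' (no match yet)
Bit 20: prefix='1011' -> emit 'm', reset
Bit 21: prefix='1' (no match yet)
Bit 22: prefix='10' (no match yet)
Bit 23: prefix='101' (no match yet)
Bit 24: prefix='1011' -> emit 'm', reset

Answer: 0 1 5 9 13 17 21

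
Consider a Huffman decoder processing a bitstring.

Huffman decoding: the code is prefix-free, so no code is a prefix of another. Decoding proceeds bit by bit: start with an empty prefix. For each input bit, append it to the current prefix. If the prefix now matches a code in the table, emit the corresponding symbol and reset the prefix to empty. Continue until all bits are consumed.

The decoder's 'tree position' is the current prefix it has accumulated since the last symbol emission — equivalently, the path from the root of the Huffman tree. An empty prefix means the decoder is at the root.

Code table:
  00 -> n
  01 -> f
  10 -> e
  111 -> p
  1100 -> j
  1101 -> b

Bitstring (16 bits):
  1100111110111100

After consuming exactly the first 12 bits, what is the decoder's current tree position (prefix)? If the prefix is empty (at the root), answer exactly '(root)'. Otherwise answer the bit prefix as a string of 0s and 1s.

Answer: 1

Derivation:
Bit 0: prefix='1' (no match yet)
Bit 1: prefix='11' (no match yet)
Bit 2: prefix='110' (no match yet)
Bit 3: prefix='1100' -> emit 'j', reset
Bit 4: prefix='1' (no match yet)
Bit 5: prefix='11' (no match yet)
Bit 6: prefix='111' -> emit 'p', reset
Bit 7: prefix='1' (no match yet)
Bit 8: prefix='11' (no match yet)
Bit 9: prefix='110' (no match yet)
Bit 10: prefix='1101' -> emit 'b', reset
Bit 11: prefix='1' (no match yet)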